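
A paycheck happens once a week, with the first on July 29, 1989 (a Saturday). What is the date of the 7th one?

September 9, 1989

The 7th occurrence is 6 intervals after the first: 6 × 7 = 42 days after July 29, 1989.
July has 31 days — 2 days to the end of July leaves 40.
August has 31 days (9 left).
9 days into September → September 9, 1989.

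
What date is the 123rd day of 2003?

January has 31 days (123 − 31 = 92 remain).
February has 28 days (92 − 28 = 64 remain).
March has 31 days (64 − 31 = 33 remain).
April has 30 days (33 − 30 = 3 remain).
3 into May → May 3.

May 3, 2003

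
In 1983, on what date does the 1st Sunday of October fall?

2 October 1983

October 1983 begins on a Saturday, so the first Sunday is October 2 (1 day later).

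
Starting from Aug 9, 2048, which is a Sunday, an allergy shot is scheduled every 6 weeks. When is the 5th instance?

Jan 24, 2049

The 5th occurrence is 4 intervals after the first: 4 × 42 = 168 days after Aug 9, 2048.
Aug has 31 days — 22 days to the end of Aug leaves 146.
Sep has 30 days (116 left).
Oct has 31 days (85 left).
Nov has 30 days (55 left).
Dec has 31 days (24 left).
24 days into Jan → Jan 24, 2049.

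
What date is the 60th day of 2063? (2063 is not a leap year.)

January has 31 days (60 − 31 = 29 remain).
February has 28 days (29 − 28 = 1 remain).
1 into March → March 1.

March 1, 2063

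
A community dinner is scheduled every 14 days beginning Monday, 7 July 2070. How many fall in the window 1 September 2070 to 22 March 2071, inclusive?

Occurrences land 14·i days after 7 July 2070 for i = 0, 1, 2, …
1 September 2070 is 56 days after the start; 56 ÷ 14 = 4 remainder 0. First occurrence in the window: #5 on 1 September 2070 (4×14 = 56 days in).
22 March 2071 is 258 days after the start; 258 ÷ 14 = 18 remainder 6. Last occurrence in the window: #19 on 16 March 2071.
Occurrences #5 through #19: 15 in total.

15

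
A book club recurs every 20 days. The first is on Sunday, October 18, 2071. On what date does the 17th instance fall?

September 2, 2072

The 17th occurrence is 16 intervals after the first: 16 × 20 = 320 days after October 18, 2071.
October has 31 days — 13 days to the end of October leaves 307.
November has 30 days (277 left).
December has 31 days (246 left).
January has 31 days (215 left).
February has 29 days (186 left).
March has 31 days (155 left).
April has 30 days (125 left).
May has 31 days (94 left).
June has 30 days (64 left).
July has 31 days (33 left).
August has 31 days (2 left).
2 days into September → September 2, 2072.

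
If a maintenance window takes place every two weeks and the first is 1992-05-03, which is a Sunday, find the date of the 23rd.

1993-03-07

The 23rd occurrence is 22 intervals after the first: 22 × 14 = 308 days after 1992-05-03.
May has 31 days — 28 days to the end of May leaves 280.
June has 30 days (250 left).
July has 31 days (219 left).
August has 31 days (188 left).
September has 30 days (158 left).
October has 31 days (127 left).
November has 30 days (97 left).
December has 31 days (66 left).
January has 31 days (35 left).
February has 28 days (7 left).
7 days into March → 1993-03-07.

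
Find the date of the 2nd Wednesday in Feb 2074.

Feb 14, 2074

The first Wednesday of Feb 2074 is Feb 7.
The 2nd Wednesday is 1 weeks later: 7 + 7 = 14.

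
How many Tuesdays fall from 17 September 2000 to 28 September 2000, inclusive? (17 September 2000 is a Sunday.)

2

17 September 2000 is a Sunday; the first Tuesday on or after it is 19 September 2000 (2 days later).
From 19 September 2000 to 28 September 2000 is 28 − 19 = 9 days.
9 ÷ 7 = 1 full weeks with remainder 2, so 1 more Tuesdays after the first → 2.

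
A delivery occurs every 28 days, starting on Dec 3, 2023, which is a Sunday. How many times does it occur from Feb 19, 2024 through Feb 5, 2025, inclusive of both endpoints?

Occurrences land 28·i days after Dec 3, 2023 for i = 0, 1, 2, …
Feb 19, 2024 is 78 days after the start; 78 ÷ 28 = 2 remainder 22; since the remainder is 22, round up to i = 3. First occurrence in the window: #4 on Feb 25, 2024 (3×28 = 84 days in).
Feb 5, 2025 is 430 days after the start; 430 ÷ 28 = 15 remainder 10. Last occurrence in the window: #16 on Jan 26, 2025.
Occurrences #4 through #16: 13 in total.

13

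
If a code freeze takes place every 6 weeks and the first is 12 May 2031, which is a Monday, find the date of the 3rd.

The 3rd occurrence is 2 intervals after the first: 2 × 42 = 84 days after 12 May 2031.
May has 31 days — 19 days to the end of May leaves 65.
June has 30 days (35 left).
July has 31 days (4 left).
4 days into August → 4 August 2031.

4 August 2031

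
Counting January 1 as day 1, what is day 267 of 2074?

Jan has 31 days (267 − 31 = 236 remain).
Feb has 28 days (236 − 28 = 208 remain).
Mar has 31 days (208 − 31 = 177 remain).
Apr has 30 days (177 − 30 = 147 remain).
May has 31 days (147 − 31 = 116 remain).
Jun has 30 days (116 − 30 = 86 remain).
Jul has 31 days (86 − 31 = 55 remain).
Aug has 31 days (55 − 31 = 24 remain).
24 into Sep → Sep 24.

Sep 24, 2074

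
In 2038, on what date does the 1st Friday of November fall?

November 2038 begins on a Monday, so the first Friday is November 5 (4 days later).

2038-11-05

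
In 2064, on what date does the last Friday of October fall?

October 31, 2064

The first Friday of October 2064 is October 3.
October 2064 has 31 days. Adding weeks: 3, 10, 17, 24, 31 — the last one ≤ 31 is the 31st.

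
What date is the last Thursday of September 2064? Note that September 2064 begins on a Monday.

September 2064 begins on a Monday, so the first Thursday is September 4 (3 days later).
September 2064 has 30 days. Adding weeks: 4, 11, 18, 25 — the last one ≤ 30 is the 25th.

September 25, 2064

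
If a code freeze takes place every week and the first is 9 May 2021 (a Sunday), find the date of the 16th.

22 August 2021

The 16th occurrence is 15 intervals after the first: 15 × 7 = 105 days after 9 May 2021.
May has 31 days — 22 days to the end of May leaves 83.
June has 30 days (53 left).
July has 31 days (22 left).
22 days into August → 22 August 2021.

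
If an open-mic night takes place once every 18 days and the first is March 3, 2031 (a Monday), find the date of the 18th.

The 18th occurrence is 17 intervals after the first: 17 × 18 = 306 days after March 3, 2031.
March has 31 days — 28 days to the end of March leaves 278.
April has 30 days (248 left).
May has 31 days (217 left).
June has 30 days (187 left).
July has 31 days (156 left).
August has 31 days (125 left).
September has 30 days (95 left).
October has 31 days (64 left).
November has 30 days (34 left).
December has 31 days (3 left).
3 days into January → January 3, 2032.

January 3, 2032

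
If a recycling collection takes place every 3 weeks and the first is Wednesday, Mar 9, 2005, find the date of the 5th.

Jun 1, 2005

The 5th occurrence is 4 intervals after the first: 4 × 21 = 84 days after Mar 9, 2005.
Mar has 31 days — 22 days to the end of Mar leaves 62.
Apr has 30 days (32 left).
May has 31 days (1 left).
1 day into Jun → Jun 1, 2005.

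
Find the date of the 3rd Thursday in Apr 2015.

Apr 2015 begins on a Wednesday, so the first Thursday is Apr 2 (1 day later).
The 3rd Thursday is 2 weeks later: 2 + 14 = 16.

Apr 16, 2015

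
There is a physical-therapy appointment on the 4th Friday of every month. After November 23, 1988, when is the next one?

November 1988 starts on a Tuesday; its first Friday is the 4th, so the 4th Friday is the 25th — November 25, 1988.
November 25, 1988 is after November 23, 1988, so that is the next one.

November 25, 1988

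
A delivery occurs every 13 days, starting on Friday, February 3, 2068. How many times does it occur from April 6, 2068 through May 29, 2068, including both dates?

4

Occurrences land 13·i days after February 3, 2068 for i = 0, 1, 2, …
April 6, 2068 is 63 days after the start; 63 ÷ 13 = 4 remainder 11; since the remainder is 11, round up to i = 5. First occurrence in the window: #6 on April 8, 2068 (5×13 = 65 days in).
May 29, 2068 is 116 days after the start; 116 ÷ 13 = 8 remainder 12. Last occurrence in the window: #9 on May 17, 2068.
Occurrences #6 through #9: 4 in total.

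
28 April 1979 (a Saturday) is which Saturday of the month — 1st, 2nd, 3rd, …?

Day 28 falls in week ⌈28/7⌉ of the month.
Days 1–7 hold the 1st Saturday, 8–14 the 2nd, 15–21 the 3rd, 22–28 the 4th, 29–31 the 5th.
28 is in the range for the 4th.

4th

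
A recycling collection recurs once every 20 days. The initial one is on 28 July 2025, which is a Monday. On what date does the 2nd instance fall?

The 2nd occurrence is 1 interval after the first: 1 × 20 = 20 days after 28 July 2025.
July has 31 days — 3 days to the end of July leaves 17.
17 days into August → 17 August 2025.

17 August 2025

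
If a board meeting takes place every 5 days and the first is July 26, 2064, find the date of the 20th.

The 20th occurrence is 19 intervals after the first: 19 × 5 = 95 days after July 26, 2064.
July has 31 days — 5 days to the end of July leaves 90.
August has 31 days (59 left).
September has 30 days (29 left).
29 days into October → October 29, 2064.

October 29, 2064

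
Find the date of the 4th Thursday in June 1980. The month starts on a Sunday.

26 June 1980

June 1980 begins on a Sunday, so the first Thursday is June 5 (4 days later).
The 4th Thursday is 3 weeks later: 5 + 21 = 26.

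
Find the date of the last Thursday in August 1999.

August 26, 1999

August 1999 begins on a Sunday, so the first Thursday is August 5 (4 days later).
August 1999 has 31 days. Adding weeks: 5, 12, 19, 26 — the last one ≤ 31 is the 26th.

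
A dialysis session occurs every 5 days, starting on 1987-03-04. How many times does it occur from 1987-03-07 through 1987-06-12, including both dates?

20

Occurrences land 5·i days after 1987-03-04 for i = 0, 1, 2, …
1987-03-07 is 3 days after the start; 3 ÷ 5 = 0 remainder 3; since the remainder is 3, round up to i = 1. First occurrence in the window: #2 on 1987-03-09 (1×5 = 5 days in).
1987-06-12 is 100 days after the start; 100 ÷ 5 = 20 remainder 0. Last occurrence in the window: #21 on 1987-06-12.
Occurrences #2 through #21: 20 in total.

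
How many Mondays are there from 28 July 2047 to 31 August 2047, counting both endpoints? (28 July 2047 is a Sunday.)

5

28 July 2047 is a Sunday; the first Monday on or after it is 29 July 2047 (1 day later).
From 29 July 2047 to 31 August 2047: 2 + 31 = 33 days (rest of July, August).
33 ÷ 7 = 4 full weeks with remainder 5, so 4 more Mondays after the first → 5.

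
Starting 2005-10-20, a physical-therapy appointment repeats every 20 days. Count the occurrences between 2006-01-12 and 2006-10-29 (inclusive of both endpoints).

14

Occurrences land 20·i days after 2005-10-20 for i = 0, 1, 2, …
2006-01-12 is 84 days after the start; 84 ÷ 20 = 4 remainder 4; since the remainder is 4, round up to i = 5. First occurrence in the window: #6 on 2006-01-28 (5×20 = 100 days in).
2006-10-29 is 374 days after the start; 374 ÷ 20 = 18 remainder 14. Last occurrence in the window: #19 on 2006-10-15.
Occurrences #6 through #19: 14 in total.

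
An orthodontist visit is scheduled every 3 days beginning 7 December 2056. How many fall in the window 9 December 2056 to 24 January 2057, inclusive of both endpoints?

16

Occurrences land 3·i days after 7 December 2056 for i = 0, 1, 2, …
9 December 2056 is 2 days after the start; 2 ÷ 3 = 0 remainder 2; since the remainder is 2, round up to i = 1. First occurrence in the window: #2 on 10 December 2056 (1×3 = 3 days in).
24 January 2057 is 48 days after the start; 48 ÷ 3 = 16 remainder 0. Last occurrence in the window: #17 on 24 January 2057.
Occurrences #2 through #17: 16 in total.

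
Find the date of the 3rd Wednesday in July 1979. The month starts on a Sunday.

July 18, 1979

July 1979 begins on a Sunday, so the first Wednesday is July 4 (3 days later).
The 3rd Wednesday is 2 weeks later: 4 + 14 = 18.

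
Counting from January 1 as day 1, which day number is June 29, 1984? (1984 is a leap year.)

181

Days in months before June: 31 + 29 + 31 + 30 + 31 = 152.
Plus 29 days into June → day 181.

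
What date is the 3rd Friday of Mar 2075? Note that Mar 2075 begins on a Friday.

Mar 15, 2075

Mar 2075 begins on a Friday, so the first Friday is Mar 1.
The 3rd Friday is 2 weeks later: 1 + 14 = 15.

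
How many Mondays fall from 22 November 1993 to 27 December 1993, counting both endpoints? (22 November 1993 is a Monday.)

22 November 1993 is a Monday; the first Monday on or after it is 22 November 1993.
From 22 November 1993 to 27 December 1993: 8 + 27 = 35 days (rest of November, December).
35 ÷ 7 = 5 full weeks with remainder 0, so 5 more Mondays after the first → 6.

6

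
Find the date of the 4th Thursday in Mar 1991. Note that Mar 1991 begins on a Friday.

Mar 28, 1991

Mar 1991 begins on a Friday, so the first Thursday is Mar 7 (6 days later).
The 4th Thursday is 3 weeks later: 7 + 21 = 28.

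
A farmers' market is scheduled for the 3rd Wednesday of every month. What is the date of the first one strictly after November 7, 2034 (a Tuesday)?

November 15, 2034

November 2034 starts on a Wednesday; its first Wednesday is the 1st, so the 3rd Wednesday is the 15th — November 15, 2034.
November 15, 2034 is after November 7, 2034, so that is the next one.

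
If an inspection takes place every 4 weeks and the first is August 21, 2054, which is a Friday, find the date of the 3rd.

October 16, 2054

The 3rd occurrence is 2 intervals after the first: 2 × 28 = 56 days after August 21, 2054.
August has 31 days — 10 days to the end of August leaves 46.
September has 30 days (16 left).
16 days into October → October 16, 2054.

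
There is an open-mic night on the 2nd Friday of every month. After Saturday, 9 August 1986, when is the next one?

12 September 1986

August 1986 starts on a Friday; its first Friday is the 1st, so the 2nd Friday is the 8th — 8 August 1986.
That is not after 9 August 1986, so look at September 1986.
September 1986 starts on a Monday; its first Friday is the 5th, so the 2nd Friday is the 12th — 12 September 1986.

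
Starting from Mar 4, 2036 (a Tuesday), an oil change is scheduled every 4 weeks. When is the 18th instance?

The 18th occurrence is 17 intervals after the first: 17 × 28 = 476 days after Mar 4, 2036.
Mar has 31 days — 27 days to the end of Mar leaves 449.
From end of Mar to end of 2036 is 275 days (174 left).
Jan has 31 days (143 left).
Feb has 28 days (115 left).
Mar has 31 days (84 left).
Apr has 30 days (54 left).
May has 31 days (23 left).
23 days into Jun → Jun 23, 2037.

Jun 23, 2037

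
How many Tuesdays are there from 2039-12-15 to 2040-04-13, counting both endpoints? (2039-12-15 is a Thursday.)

17

2039-12-15 is a Thursday; the first Tuesday on or after it is 2039-12-20 (5 days later).
From 2039-12-20 to 2040-04-13: 11 + 31 + 29 + 31 + 13 = 115 days (rest of December, January, February, March, April).
115 ÷ 7 = 16 full weeks with remainder 3, so 16 more Tuesdays after the first → 17.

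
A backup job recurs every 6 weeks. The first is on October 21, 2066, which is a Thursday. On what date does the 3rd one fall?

The 3rd occurrence is 2 intervals after the first: 2 × 42 = 84 days after October 21, 2066.
October has 31 days — 10 days to the end of October leaves 74.
November has 30 days (44 left).
December has 31 days (13 left).
13 days into January → January 13, 2067.

January 13, 2067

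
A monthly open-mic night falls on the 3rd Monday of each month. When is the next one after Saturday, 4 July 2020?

July 2020 starts on a Wednesday; its first Monday is the 6th, so the 3rd Monday is the 20th — 20 July 2020.
20 July 2020 is after 4 July 2020, so that is the next one.

20 July 2020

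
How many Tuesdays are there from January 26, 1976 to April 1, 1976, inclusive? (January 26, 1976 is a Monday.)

January 26, 1976 is a Monday; the first Tuesday on or after it is January 27, 1976 (1 day later).
From January 27, 1976 to April 1, 1976: 4 + 29 + 31 + 1 = 65 days (rest of January, February, March, April).
65 ÷ 7 = 9 full weeks with remainder 2, so 9 more Tuesdays after the first → 10.

10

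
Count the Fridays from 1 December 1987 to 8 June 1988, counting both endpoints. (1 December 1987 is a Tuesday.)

1 December 1987 is a Tuesday; the first Friday on or after it is 4 December 1987 (3 days later).
From 4 December 1987 to 8 June 1988: 27 + 31 + 29 + 31 + 30 + 31 + 8 = 187 days (rest of December, January, February, March, April, May, June).
187 ÷ 7 = 26 full weeks with remainder 5, so 26 more Fridays after the first → 27.

27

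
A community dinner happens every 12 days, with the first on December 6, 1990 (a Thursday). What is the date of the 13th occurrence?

April 29, 1991

The 13th occurrence is 12 intervals after the first: 12 × 12 = 144 days after December 6, 1990.
December has 31 days — 25 days to the end of December leaves 119.
January has 31 days (88 left).
February has 28 days (60 left).
March has 31 days (29 left).
29 days into April → April 29, 1991.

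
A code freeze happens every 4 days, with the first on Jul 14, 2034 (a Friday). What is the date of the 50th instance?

The 50th occurrence is 49 intervals after the first: 49 × 4 = 196 days after Jul 14, 2034.
Jul has 31 days — 17 days to the end of Jul leaves 179.
Aug has 31 days (148 left).
Sep has 30 days (118 left).
Oct has 31 days (87 left).
Nov has 30 days (57 left).
Dec has 31 days (26 left).
26 days into Jan → Jan 26, 2035.

Jan 26, 2035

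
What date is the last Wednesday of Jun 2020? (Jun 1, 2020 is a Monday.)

Jun 24, 2020

Jun 2020 begins on a Monday, so the first Wednesday is Jun 3 (2 days later).
Jun 2020 has 30 days. Adding weeks: 3, 10, 17, 24 — the last one ≤ 30 is the 24th.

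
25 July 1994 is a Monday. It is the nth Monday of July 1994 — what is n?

4th

Day 25 falls in week ⌈25/7⌉ of the month.
Days 1–7 hold the 1st Monday, 8–14 the 2nd, 15–21 the 3rd, 22–28 the 4th, 29–31 the 5th.
25 is in the range for the 4th.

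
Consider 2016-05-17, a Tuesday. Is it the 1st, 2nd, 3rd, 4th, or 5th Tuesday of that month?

3rd

Day 17 falls in week ⌈17/7⌉ of the month.
Days 1–7 hold the 1st Tuesday, 8–14 the 2nd, 15–21 the 3rd, 22–28 the 4th, 29–31 the 5th.
17 is in the range for the 3rd.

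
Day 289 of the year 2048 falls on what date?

January has 31 days (289 − 31 = 258 remain).
February has 29 days (258 − 29 = 229 remain).
March has 31 days (229 − 31 = 198 remain).
April has 30 days (198 − 30 = 168 remain).
May has 31 days (168 − 31 = 137 remain).
June has 30 days (137 − 30 = 107 remain).
July has 31 days (107 − 31 = 76 remain).
August has 31 days (76 − 31 = 45 remain).
September has 30 days (45 − 30 = 15 remain).
15 into October → October 15.

2048-10-15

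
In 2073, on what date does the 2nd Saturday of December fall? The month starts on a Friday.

2073-12-09

December 2073 begins on a Friday, so the first Saturday is December 2 (1 day later).
The 2nd Saturday is 1 weeks later: 2 + 7 = 9.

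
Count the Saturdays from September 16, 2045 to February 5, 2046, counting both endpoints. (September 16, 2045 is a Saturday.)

September 16, 2045 is a Saturday; the first Saturday on or after it is September 16, 2045.
From September 16, 2045 to February 5, 2046: 14 + 31 + 30 + 31 + 31 + 5 = 142 days (rest of September, October, November, December, January, February).
142 ÷ 7 = 20 full weeks with remainder 2, so 20 more Saturdays after the first → 21.

21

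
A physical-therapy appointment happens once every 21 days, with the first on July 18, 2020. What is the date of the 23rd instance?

October 23, 2021

The 23rd occurrence is 22 intervals after the first: 22 × 21 = 462 days after July 18, 2020.
July has 31 days — 13 days to the end of July leaves 449.
From end of July to end of 2020 is 153 days (296 left).
January has 31 days (265 left).
February has 28 days (237 left).
March has 31 days (206 left).
April has 30 days (176 left).
May has 31 days (145 left).
June has 30 days (115 left).
July has 31 days (84 left).
August has 31 days (53 left).
September has 30 days (23 left).
23 days into October → October 23, 2021.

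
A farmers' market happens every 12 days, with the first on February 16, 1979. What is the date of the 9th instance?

The 9th occurrence is 8 intervals after the first: 8 × 12 = 96 days after February 16, 1979.
February has 28 days — 12 days to the end of February leaves 84.
March has 31 days (53 left).
April has 30 days (23 left).
23 days into May → May 23, 1979.

May 23, 1979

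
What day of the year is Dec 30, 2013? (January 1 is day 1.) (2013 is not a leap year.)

Days in months before Dec: 31 + 28 + 31 + 30 + 31 + 30 + 31 + 31 + 30 + 31 + 30 = 334.
Plus 30 days into Dec → day 364.

364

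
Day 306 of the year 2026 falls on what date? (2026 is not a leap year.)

January has 31 days (306 − 31 = 275 remain).
February has 28 days (275 − 28 = 247 remain).
March has 31 days (247 − 31 = 216 remain).
April has 30 days (216 − 30 = 186 remain).
May has 31 days (186 − 31 = 155 remain).
June has 30 days (155 − 30 = 125 remain).
July has 31 days (125 − 31 = 94 remain).
August has 31 days (94 − 31 = 63 remain).
September has 30 days (63 − 30 = 33 remain).
October has 31 days (33 − 31 = 2 remain).
2 into November → November 2.

November 2, 2026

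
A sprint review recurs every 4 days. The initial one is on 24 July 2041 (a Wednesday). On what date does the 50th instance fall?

5 February 2042

The 50th occurrence is 49 intervals after the first: 49 × 4 = 196 days after 24 July 2041.
July has 31 days — 7 days to the end of July leaves 189.
August has 31 days (158 left).
September has 30 days (128 left).
October has 31 days (97 left).
November has 30 days (67 left).
December has 31 days (36 left).
January has 31 days (5 left).
5 days into February → 5 February 2042.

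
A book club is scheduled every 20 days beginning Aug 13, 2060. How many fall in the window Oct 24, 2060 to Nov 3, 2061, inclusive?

19

Occurrences land 20·i days after Aug 13, 2060 for i = 0, 1, 2, …
Oct 24, 2060 is 72 days after the start; 72 ÷ 20 = 3 remainder 12; since the remainder is 12, round up to i = 4. First occurrence in the window: #5 on Nov 1, 2060 (4×20 = 80 days in).
Nov 3, 2061 is 447 days after the start; 447 ÷ 20 = 22 remainder 7. Last occurrence in the window: #23 on Oct 27, 2061.
Occurrences #5 through #23: 19 in total.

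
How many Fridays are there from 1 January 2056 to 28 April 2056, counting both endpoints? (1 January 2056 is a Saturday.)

17

1 January 2056 is a Saturday; the first Friday on or after it is 7 January 2056 (6 days later).
From 7 January 2056 to 28 April 2056: 24 + 29 + 31 + 28 = 112 days (rest of January, February, March, April).
112 ÷ 7 = 16 full weeks with remainder 0, so 16 more Fridays after the first → 17.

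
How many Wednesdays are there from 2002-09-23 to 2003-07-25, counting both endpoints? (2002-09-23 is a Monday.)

2002-09-23 is a Monday; the first Wednesday on or after it is 2002-09-25 (2 days later).
From 2002-09-25 to 2003-07-25: 5 + 31 + 30 + 31 + 31 + 28 + 31 + 30 + 31 + 30 + 25 = 303 days (rest of September, October, November, December, January, February, March, April, May, June, July).
303 ÷ 7 = 43 full weeks with remainder 2, so 43 more Wednesdays after the first → 44.

44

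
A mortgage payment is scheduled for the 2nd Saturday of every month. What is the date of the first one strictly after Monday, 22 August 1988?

August 1988 starts on a Monday; its first Saturday is the 6th, so the 2nd Saturday is the 13th — 13 August 1988.
That is not after 22 August 1988, so look at September 1988.
September 1988 starts on a Thursday; its first Saturday is the 3rd, so the 2nd Saturday is the 10th — 10 September 1988.

10 September 1988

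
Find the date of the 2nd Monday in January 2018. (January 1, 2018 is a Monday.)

2018-01-08

January 2018 begins on a Monday, so the first Monday is January 1.
The 2nd Monday is 1 weeks later: 1 + 7 = 8.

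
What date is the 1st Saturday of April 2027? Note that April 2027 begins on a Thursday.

April 2027 begins on a Thursday, so the first Saturday is April 3 (2 days later).

April 3, 2027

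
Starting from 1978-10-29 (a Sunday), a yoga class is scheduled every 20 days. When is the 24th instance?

The 24th occurrence is 23 intervals after the first: 23 × 20 = 460 days after 1978-10-29.
October has 31 days — 2 days to the end of October leaves 458.
From end of October to end of 1978 is 61 days (397 left).
1979 has 365 days (32 left).
January has 31 days (1 left).
1 day into February → 1980-02-01.

1980-02-01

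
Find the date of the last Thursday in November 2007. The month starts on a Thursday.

November 2007 begins on a Thursday, so the first Thursday is November 1.
November 2007 has 30 days. Adding weeks: 1, 8, 15, 22, 29 — the last one ≤ 30 is the 29th.

29 November 2007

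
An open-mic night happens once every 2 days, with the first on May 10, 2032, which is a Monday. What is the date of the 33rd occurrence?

Jul 13, 2032

The 33rd occurrence is 32 intervals after the first: 32 × 2 = 64 days after May 10, 2032.
May has 31 days — 21 days to the end of May leaves 43.
Jun has 30 days (13 left).
13 days into Jul → Jul 13, 2032.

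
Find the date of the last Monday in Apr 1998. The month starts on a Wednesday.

Apr 1998 begins on a Wednesday, so the first Monday is Apr 6 (5 days later).
Apr 1998 has 30 days. Adding weeks: 6, 13, 20, 27 — the last one ≤ 30 is the 27th.

Apr 27, 1998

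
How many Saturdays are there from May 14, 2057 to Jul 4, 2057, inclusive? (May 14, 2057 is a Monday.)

7

May 14, 2057 is a Monday; the first Saturday on or after it is May 19, 2057 (5 days later).
From May 19, 2057 to Jul 4, 2057: 12 + 30 + 4 = 46 days (rest of May, Jun, Jul).
46 ÷ 7 = 6 full weeks with remainder 4, so 6 more Saturdays after the first → 7.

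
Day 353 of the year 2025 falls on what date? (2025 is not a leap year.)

Dec 19, 2025

Jan has 31 days (353 − 31 = 322 remain).
Feb has 28 days (322 − 28 = 294 remain).
Mar has 31 days (294 − 31 = 263 remain).
Apr has 30 days (263 − 30 = 233 remain).
May has 31 days (233 − 31 = 202 remain).
Jun has 30 days (202 − 30 = 172 remain).
Jul has 31 days (172 − 31 = 141 remain).
Aug has 31 days (141 − 31 = 110 remain).
Sep has 30 days (110 − 30 = 80 remain).
Oct has 31 days (80 − 31 = 49 remain).
Nov has 30 days (49 − 30 = 19 remain).
19 into Dec → Dec 19.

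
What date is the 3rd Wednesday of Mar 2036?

Mar 19, 2036

Mar 2036 begins on a Saturday, so the first Wednesday is Mar 5 (4 days later).
The 3rd Wednesday is 2 weeks later: 5 + 14 = 19.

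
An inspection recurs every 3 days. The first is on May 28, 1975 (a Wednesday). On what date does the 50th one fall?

The 50th occurrence is 49 intervals after the first: 49 × 3 = 147 days after May 28, 1975.
May has 31 days — 3 days to the end of May leaves 144.
June has 30 days (114 left).
July has 31 days (83 left).
August has 31 days (52 left).
September has 30 days (22 left).
22 days into October → October 22, 1975.

October 22, 1975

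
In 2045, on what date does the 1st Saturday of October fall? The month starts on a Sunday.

2045-10-07

October 2045 begins on a Sunday, so the first Saturday is October 7 (6 days later).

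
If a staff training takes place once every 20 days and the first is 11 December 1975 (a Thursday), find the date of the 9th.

The 9th occurrence is 8 intervals after the first: 8 × 20 = 160 days after 11 December 1975.
December has 31 days — 20 days to the end of December leaves 140.
January has 31 days (109 left).
February has 29 days (80 left).
March has 31 days (49 left).
April has 30 days (19 left).
19 days into May → 19 May 1976.

19 May 1976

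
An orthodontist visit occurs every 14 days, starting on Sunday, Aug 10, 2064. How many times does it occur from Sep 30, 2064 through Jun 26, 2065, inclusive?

19

Occurrences land 14·i days after Aug 10, 2064 for i = 0, 1, 2, …
Sep 30, 2064 is 51 days after the start; 51 ÷ 14 = 3 remainder 9; since the remainder is 9, round up to i = 4. First occurrence in the window: #5 on Oct 5, 2064 (4×14 = 56 days in).
Jun 26, 2065 is 320 days after the start; 320 ÷ 14 = 22 remainder 12. Last occurrence in the window: #23 on Jun 14, 2065.
Occurrences #5 through #23: 19 in total.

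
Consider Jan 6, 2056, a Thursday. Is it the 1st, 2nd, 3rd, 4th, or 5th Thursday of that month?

Day 6 falls in week ⌈6/7⌉ of the month.
Days 1–7 hold the 1st Thursday, 8–14 the 2nd, 15–21 the 3rd, 22–28 the 4th, 29–31 the 5th.
6 is in the range for the 1st.

1st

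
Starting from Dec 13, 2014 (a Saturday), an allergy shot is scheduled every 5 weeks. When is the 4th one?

The 4th occurrence is 3 intervals after the first: 3 × 35 = 105 days after Dec 13, 2014.
Dec has 31 days — 18 days to the end of Dec leaves 87.
Jan has 31 days (56 left).
Feb has 28 days (28 left).
28 days into Mar → Mar 28, 2015.

Mar 28, 2015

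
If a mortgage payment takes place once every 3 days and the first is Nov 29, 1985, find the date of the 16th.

The 16th occurrence is 15 intervals after the first: 15 × 3 = 45 days after Nov 29, 1985.
Nov has 30 days — 1 day to the end of Nov leaves 44.
Dec has 31 days (13 left).
13 days into Jan → Jan 13, 1986.

Jan 13, 1986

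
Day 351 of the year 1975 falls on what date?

January has 31 days (351 − 31 = 320 remain).
February has 28 days (320 − 28 = 292 remain).
March has 31 days (292 − 31 = 261 remain).
April has 30 days (261 − 30 = 231 remain).
May has 31 days (231 − 31 = 200 remain).
June has 30 days (200 − 30 = 170 remain).
July has 31 days (170 − 31 = 139 remain).
August has 31 days (139 − 31 = 108 remain).
September has 30 days (108 − 30 = 78 remain).
October has 31 days (78 − 31 = 47 remain).
November has 30 days (47 − 30 = 17 remain).
17 into December → December 17.

December 17, 1975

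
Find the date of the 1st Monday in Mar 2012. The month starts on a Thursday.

Mar 5, 2012

Mar 2012 begins on a Thursday, so the first Monday is Mar 5 (4 days later).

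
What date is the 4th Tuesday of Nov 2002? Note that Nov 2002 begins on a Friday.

Nov 2002 begins on a Friday, so the first Tuesday is Nov 5 (4 days later).
The 4th Tuesday is 3 weeks later: 5 + 21 = 26.

Nov 26, 2002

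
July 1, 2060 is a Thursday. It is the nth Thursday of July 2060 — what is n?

Day 1 falls in week ⌈1/7⌉ of the month.
Days 1–7 hold the 1st Thursday, 8–14 the 2nd, 15–21 the 3rd, 22–28 the 4th, 29–31 the 5th.
1 is in the range for the 1st.

1st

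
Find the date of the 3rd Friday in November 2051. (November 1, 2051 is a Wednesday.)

November 2051 begins on a Wednesday, so the first Friday is November 3 (2 days later).
The 3rd Friday is 2 weeks later: 3 + 14 = 17.

17 November 2051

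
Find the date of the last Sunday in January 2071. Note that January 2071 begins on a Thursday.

January 2071 begins on a Thursday, so the first Sunday is January 4 (3 days later).
January 2071 has 31 days. Adding weeks: 4, 11, 18, 25 — the last one ≤ 31 is the 25th.

25 January 2071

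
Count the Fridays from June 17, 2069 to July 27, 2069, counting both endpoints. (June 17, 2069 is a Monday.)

June 17, 2069 is a Monday; the first Friday on or after it is June 21, 2069 (4 days later).
From June 21, 2069 to July 27, 2069: 9 + 27 = 36 days (rest of June, July).
36 ÷ 7 = 5 full weeks with remainder 1, so 5 more Fridays after the first → 6.

6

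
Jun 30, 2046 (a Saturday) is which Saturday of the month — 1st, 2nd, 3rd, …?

Day 30 falls in week ⌈30/7⌉ of the month.
Days 1–7 hold the 1st Saturday, 8–14 the 2nd, 15–21 the 3rd, 22–28 the 4th, 29–31 the 5th.
30 is in the range for the 5th.

5th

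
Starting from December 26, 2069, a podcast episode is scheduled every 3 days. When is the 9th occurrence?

The 9th occurrence is 8 intervals after the first: 8 × 3 = 24 days after December 26, 2069.
December has 31 days — 5 days to the end of December leaves 19.
19 days into January → January 19, 2070.

January 19, 2070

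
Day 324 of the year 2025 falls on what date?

January has 31 days (324 − 31 = 293 remain).
February has 28 days (293 − 28 = 265 remain).
March has 31 days (265 − 31 = 234 remain).
April has 30 days (234 − 30 = 204 remain).
May has 31 days (204 − 31 = 173 remain).
June has 30 days (173 − 30 = 143 remain).
July has 31 days (143 − 31 = 112 remain).
August has 31 days (112 − 31 = 81 remain).
September has 30 days (81 − 30 = 51 remain).
October has 31 days (51 − 31 = 20 remain).
20 into November → November 20.

2025-11-20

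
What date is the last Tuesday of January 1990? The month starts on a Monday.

January 1990 begins on a Monday, so the first Tuesday is January 2 (1 day later).
January 1990 has 31 days. Adding weeks: 2, 9, 16, 23, 30 — the last one ≤ 31 is the 30th.

January 30, 1990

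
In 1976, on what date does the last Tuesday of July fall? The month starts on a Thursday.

July 27, 1976

July 1976 begins on a Thursday, so the first Tuesday is July 6 (5 days later).
July 1976 has 31 days. Adding weeks: 6, 13, 20, 27 — the last one ≤ 31 is the 27th.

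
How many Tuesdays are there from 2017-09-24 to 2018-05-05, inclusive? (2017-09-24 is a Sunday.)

2017-09-24 is a Sunday; the first Tuesday on or after it is 2017-09-26 (2 days later).
From 2017-09-26 to 2018-05-05: 4 + 31 + 30 + 31 + 31 + 28 + 31 + 30 + 5 = 221 days (rest of September, October, November, December, January, February, March, April, May).
221 ÷ 7 = 31 full weeks with remainder 4, so 31 more Tuesdays after the first → 32.

32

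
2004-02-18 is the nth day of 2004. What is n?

Days in months before February: 31 = 31.
Plus 18 days into February → day 49.

49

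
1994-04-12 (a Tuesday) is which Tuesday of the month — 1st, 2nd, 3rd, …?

Day 12 falls in week ⌈12/7⌉ of the month.
Days 1–7 hold the 1st Tuesday, 8–14 the 2nd, 15–21 the 3rd, 22–28 the 4th, 29–31 the 5th.
12 is in the range for the 2nd.

2nd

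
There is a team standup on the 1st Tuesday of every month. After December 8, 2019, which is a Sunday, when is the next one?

December 2019 starts on a Sunday, so its 1st Tuesday is December 3, 2019 (2 days in).
That is not after December 8, 2019, so look at January 2020.
January 2020 starts on a Wednesday, so its 1st Tuesday is January 7, 2020 (6 days in).

January 7, 2020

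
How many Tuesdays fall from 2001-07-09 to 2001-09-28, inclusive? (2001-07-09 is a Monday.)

2001-07-09 is a Monday; the first Tuesday on or after it is 2001-07-10 (1 day later).
From 2001-07-10 to 2001-09-28: 21 + 31 + 28 = 80 days (rest of July, August, September).
80 ÷ 7 = 11 full weeks with remainder 3, so 11 more Tuesdays after the first → 12.

12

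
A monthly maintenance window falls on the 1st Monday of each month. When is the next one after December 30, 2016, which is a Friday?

December 2016 starts on a Thursday, so its 1st Monday is December 5, 2016 (4 days in).
That is not after December 30, 2016, so look at January 2017.
January 2017 starts on a Sunday, so its 1st Monday is January 2, 2017 (1 day in).

January 2, 2017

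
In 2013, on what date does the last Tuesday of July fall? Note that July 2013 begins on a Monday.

July 30, 2013

July 2013 begins on a Monday, so the first Tuesday is July 2 (1 day later).
July 2013 has 31 days. Adding weeks: 2, 9, 16, 23, 30 — the last one ≤ 31 is the 30th.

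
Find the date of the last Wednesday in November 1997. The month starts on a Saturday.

November 1997 begins on a Saturday, so the first Wednesday is November 5 (4 days later).
November 1997 has 30 days. Adding weeks: 5, 12, 19, 26 — the last one ≤ 30 is the 26th.

1997-11-26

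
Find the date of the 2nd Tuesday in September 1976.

September 1976 begins on a Wednesday, so the first Tuesday is September 7 (6 days later).
The 2nd Tuesday is 1 weeks later: 7 + 7 = 14.

14 September 1976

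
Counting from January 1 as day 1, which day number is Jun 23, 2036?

Days in months before Jun: 31 + 29 + 31 + 30 + 31 = 152.
Plus 23 days into Jun → day 175.

175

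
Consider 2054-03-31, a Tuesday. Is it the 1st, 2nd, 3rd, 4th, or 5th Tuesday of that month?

5th

Day 31 falls in week ⌈31/7⌉ of the month.
Days 1–7 hold the 1st Tuesday, 8–14 the 2nd, 15–21 the 3rd, 22–28 the 4th, 29–31 the 5th.
31 is in the range for the 5th.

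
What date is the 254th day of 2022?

January has 31 days (254 − 31 = 223 remain).
February has 28 days (223 − 28 = 195 remain).
March has 31 days (195 − 31 = 164 remain).
April has 30 days (164 − 30 = 134 remain).
May has 31 days (134 − 31 = 103 remain).
June has 30 days (103 − 30 = 73 remain).
July has 31 days (73 − 31 = 42 remain).
August has 31 days (42 − 31 = 11 remain).
11 into September → September 11.

2022-09-11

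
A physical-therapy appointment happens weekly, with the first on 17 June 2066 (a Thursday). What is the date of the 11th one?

The 11th occurrence is 10 intervals after the first: 10 × 7 = 70 days after 17 June 2066.
June has 30 days — 13 days to the end of June leaves 57.
July has 31 days (26 left).
26 days into August → 26 August 2066.

26 August 2066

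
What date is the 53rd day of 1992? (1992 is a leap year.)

22 February 1992

January has 31 days (53 − 31 = 22 remain).
22 into February → February 22.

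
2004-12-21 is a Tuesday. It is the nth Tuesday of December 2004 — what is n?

3rd

Day 21 falls in week ⌈21/7⌉ of the month.
Days 1–7 hold the 1st Tuesday, 8–14 the 2nd, 15–21 the 3rd, 22–28 the 4th, 29–31 the 5th.
21 is in the range for the 3rd.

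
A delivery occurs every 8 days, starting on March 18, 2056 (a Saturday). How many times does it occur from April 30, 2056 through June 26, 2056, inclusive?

7

Occurrences land 8·i days after March 18, 2056 for i = 0, 1, 2, …
April 30, 2056 is 43 days after the start; 43 ÷ 8 = 5 remainder 3; since the remainder is 3, round up to i = 6. First occurrence in the window: #7 on May 5, 2056 (6×8 = 48 days in).
June 26, 2056 is 100 days after the start; 100 ÷ 8 = 12 remainder 4. Last occurrence in the window: #13 on June 22, 2056.
Occurrences #7 through #13: 7 in total.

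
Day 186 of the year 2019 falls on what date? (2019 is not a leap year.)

January has 31 days (186 − 31 = 155 remain).
February has 28 days (155 − 28 = 127 remain).
March has 31 days (127 − 31 = 96 remain).
April has 30 days (96 − 30 = 66 remain).
May has 31 days (66 − 31 = 35 remain).
June has 30 days (35 − 30 = 5 remain).
5 into July → July 5.

July 5, 2019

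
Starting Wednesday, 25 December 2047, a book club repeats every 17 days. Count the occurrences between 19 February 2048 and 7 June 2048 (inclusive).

6

Occurrences land 17·i days after 25 December 2047 for i = 0, 1, 2, …
19 February 2048 is 56 days after the start; 56 ÷ 17 = 3 remainder 5; since the remainder is 5, round up to i = 4. First occurrence in the window: #5 on 2 March 2048 (4×17 = 68 days in).
7 June 2048 is 165 days after the start; 165 ÷ 17 = 9 remainder 12. Last occurrence in the window: #10 on 26 May 2048.
Occurrences #5 through #10: 6 in total.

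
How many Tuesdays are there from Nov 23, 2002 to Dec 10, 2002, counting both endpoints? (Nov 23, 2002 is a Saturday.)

Nov 23, 2002 is a Saturday; the first Tuesday on or after it is Nov 26, 2002 (3 days later).
From Nov 26, 2002 to Dec 10, 2002: 4 + 10 = 14 days (rest of Nov, Dec).
14 ÷ 7 = 2 full weeks with remainder 0, so 2 more Tuesdays after the first → 3.

3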